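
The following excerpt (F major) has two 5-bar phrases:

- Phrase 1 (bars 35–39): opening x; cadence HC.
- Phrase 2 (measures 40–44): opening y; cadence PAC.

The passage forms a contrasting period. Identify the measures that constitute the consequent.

measures 40–44

The antecedent is the phrase ending with the weaker cadence (half cadence, phrase 1) and the consequent the one ending more conclusively (perfect authentic cadence, phrase 2); the consequent is mm. 40-44.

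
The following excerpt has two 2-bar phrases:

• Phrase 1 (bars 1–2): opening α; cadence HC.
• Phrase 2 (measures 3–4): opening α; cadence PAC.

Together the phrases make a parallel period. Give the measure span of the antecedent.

measures 1–2

The phrase ending with the weaker cadence (half cadence) is the antecedent; the one ending more conclusively (perfect authentic cadence) is the consequent. The antecedent is measures 1–2.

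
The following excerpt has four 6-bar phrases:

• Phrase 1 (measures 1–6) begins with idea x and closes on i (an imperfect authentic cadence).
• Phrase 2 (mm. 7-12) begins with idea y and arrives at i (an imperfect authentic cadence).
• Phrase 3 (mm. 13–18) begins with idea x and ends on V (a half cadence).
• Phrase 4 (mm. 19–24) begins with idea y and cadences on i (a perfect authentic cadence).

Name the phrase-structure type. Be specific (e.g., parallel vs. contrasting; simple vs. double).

parallel double period

Four phrases in two halves: the first half (bars 1–12) ends with an imperfect authentic cadence, the second (mm. 13-24) with a perfect authentic cadence — a large antecedent–consequent pair, i.e. a double period.
Phrase 3 begins with the same material as phrase 1, making it parallel.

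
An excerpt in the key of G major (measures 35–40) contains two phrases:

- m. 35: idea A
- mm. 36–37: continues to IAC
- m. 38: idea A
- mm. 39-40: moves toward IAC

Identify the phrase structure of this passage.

Both phrases have the same opening (A) and the same cadence (imperfect authentic cadence): the second is a restatement, not a consequent, so this is a repeated phrase rather than a period.

repeated phrase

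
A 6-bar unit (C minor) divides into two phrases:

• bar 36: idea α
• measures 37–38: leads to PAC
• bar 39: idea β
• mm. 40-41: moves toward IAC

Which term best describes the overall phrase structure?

phrase group

The second phrase closes with an imperfect authentic cadence, which is not stronger than the first phrase's perfect authentic cadence; without a weak→strong cadential pair there is no antecedent–consequent relationship, so this is a phrase group rather than a period.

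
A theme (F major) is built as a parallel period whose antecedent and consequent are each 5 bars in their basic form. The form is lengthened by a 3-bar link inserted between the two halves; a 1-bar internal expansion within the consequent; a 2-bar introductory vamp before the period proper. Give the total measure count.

16 measures

Basic parallel period: 5 + 5 = 10 bars.
10 (basic form) + 3 (link) + 1 (internal expansion) + 2 (introduction) = 16.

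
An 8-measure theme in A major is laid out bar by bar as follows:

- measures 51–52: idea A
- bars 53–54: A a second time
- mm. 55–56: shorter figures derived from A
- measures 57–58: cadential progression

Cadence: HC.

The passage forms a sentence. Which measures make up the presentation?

measures 51–54

The presentation of a sentence is the basic idea (measures 51–52) plus its repetition (mm. 53-54); the presentation is therefore mm. 51–54.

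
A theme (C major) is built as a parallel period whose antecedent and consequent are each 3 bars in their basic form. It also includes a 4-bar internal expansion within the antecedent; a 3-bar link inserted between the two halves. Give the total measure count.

13 measures

Basic parallel period: 3 + 3 = 6 bars.
6 (basic form) + 4 (internal expansion) + 3 (link) = 13.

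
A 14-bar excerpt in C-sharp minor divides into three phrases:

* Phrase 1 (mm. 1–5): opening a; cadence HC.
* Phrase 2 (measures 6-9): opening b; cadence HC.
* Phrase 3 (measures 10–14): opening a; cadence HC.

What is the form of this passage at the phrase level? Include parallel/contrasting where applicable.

phrase group

The final phrase closes with a half cadence, which is not stronger than the preceding half cadence; the 3 phrases lack an overall antecedent–consequent design and so form a phrase group.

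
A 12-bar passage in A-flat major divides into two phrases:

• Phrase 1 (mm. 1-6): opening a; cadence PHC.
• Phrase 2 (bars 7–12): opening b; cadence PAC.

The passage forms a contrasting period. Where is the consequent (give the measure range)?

The antecedent is the phrase ending with the weaker cadence (Phrygian half cadence, phrase 1) and the consequent the one ending more conclusively (perfect authentic cadence, phrase 2); the consequent is measures 7–12.

measures 7–12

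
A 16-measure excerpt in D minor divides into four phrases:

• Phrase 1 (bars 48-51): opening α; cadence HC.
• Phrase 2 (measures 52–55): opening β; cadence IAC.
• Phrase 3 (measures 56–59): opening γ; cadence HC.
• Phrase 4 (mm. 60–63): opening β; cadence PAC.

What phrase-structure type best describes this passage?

Four phrases in two halves: the first half (bars 48–55) ends with an imperfect authentic cadence, the second (mm. 56-63) with a perfect authentic cadence — a large antecedent–consequent pair, i.e. a double period.
Phrase 3 begins with different material from phrase 1, making it contrasting.

contrasting double period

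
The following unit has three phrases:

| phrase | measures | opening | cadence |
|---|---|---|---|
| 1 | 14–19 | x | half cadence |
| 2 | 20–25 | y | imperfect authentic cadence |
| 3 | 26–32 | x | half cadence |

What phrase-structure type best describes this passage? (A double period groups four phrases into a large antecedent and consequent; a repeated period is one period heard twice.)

phrase group

The final phrase closes with a half cadence, which is not stronger than the preceding imperfect authentic cadence; the 3 phrases lack an overall antecedent–consequent design and so form a phrase group.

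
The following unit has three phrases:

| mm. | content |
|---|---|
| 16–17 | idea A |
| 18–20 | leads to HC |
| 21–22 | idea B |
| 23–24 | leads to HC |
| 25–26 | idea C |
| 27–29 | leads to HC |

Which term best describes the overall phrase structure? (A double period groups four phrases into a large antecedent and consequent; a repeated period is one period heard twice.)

phrase group

The final phrase closes with a half cadence, which is not stronger than the preceding half cadence; the 3 phrases lack an overall antecedent–consequent design and so form a phrase group.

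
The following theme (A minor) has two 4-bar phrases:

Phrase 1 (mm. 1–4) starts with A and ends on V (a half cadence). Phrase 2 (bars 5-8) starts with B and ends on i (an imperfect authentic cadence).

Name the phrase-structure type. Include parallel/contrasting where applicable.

Phrase 1 ends with a half cadence (weaker) and phrase 2 with an imperfect authentic cadence (stronger): antecedent + consequent = a period.
The two phrases open with different material (A / B), so the period is contrasting.

contrasting period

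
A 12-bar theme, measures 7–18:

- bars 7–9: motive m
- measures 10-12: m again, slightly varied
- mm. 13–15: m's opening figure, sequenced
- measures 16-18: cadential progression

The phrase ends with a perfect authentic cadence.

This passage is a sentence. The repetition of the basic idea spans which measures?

measures 10–12

The presentation of a sentence is the basic idea (mm. 7–9) plus its repetition (measures 10–12); the repetition of the basic idea is therefore mm. 10–12.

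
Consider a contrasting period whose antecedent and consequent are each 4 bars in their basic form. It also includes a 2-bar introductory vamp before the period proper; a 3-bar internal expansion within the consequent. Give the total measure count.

13 measures

Basic contrasting period: 4 + 4 = 8 bars.
8 (basic form) + 2 (introduction) + 3 (internal expansion) = 13.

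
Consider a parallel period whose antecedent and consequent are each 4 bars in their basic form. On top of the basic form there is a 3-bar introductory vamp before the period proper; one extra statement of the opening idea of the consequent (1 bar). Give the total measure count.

12 measures

Basic parallel period: 4 + 4 = 8 bars.
8 (basic form) + 3 (introduction) + 1 (extra statement) = 12.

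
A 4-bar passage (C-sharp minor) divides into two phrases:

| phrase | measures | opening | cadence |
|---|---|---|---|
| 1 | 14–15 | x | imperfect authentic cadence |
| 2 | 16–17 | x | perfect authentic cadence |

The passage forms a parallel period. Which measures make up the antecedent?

The phrase ending with the weaker cadence (imperfect authentic cadence) is the antecedent; the one ending more conclusively (perfect authentic cadence) is the consequent. The antecedent is measures 14–15.

measures 14–15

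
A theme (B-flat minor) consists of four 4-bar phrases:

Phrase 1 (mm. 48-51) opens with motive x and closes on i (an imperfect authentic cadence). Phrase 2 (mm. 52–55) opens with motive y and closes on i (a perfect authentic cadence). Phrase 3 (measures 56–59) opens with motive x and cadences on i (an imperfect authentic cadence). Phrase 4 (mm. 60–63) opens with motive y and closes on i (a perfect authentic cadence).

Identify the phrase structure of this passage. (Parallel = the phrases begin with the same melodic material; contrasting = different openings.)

repeated period

The cadence pattern IAC–PAC–IAC–PAC is weak–strong twice, and phrases 3–4 restate phrases 1–2: a period heard twice, not a double period (which would end weakly at phrase 2).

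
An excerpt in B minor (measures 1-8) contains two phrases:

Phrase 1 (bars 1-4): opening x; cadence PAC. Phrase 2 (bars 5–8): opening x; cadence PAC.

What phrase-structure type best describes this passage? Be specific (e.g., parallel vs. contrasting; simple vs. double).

Both phrases have the same opening (x) and the same cadence (perfect authentic cadence): the second is a restatement, not a consequent, so this is a repeated phrase rather than a period.

repeated phrase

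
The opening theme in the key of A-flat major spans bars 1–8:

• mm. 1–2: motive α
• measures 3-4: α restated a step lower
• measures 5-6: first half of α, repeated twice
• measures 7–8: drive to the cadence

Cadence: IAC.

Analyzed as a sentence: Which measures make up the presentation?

measures 1–4

The presentation of a sentence is the basic idea (mm. 1-2) plus its repetition (mm. 3–4); the presentation is therefore mm. 1-4.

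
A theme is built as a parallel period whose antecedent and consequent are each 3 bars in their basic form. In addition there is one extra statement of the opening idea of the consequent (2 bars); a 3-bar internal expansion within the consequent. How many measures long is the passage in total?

Basic parallel period: 3 + 3 = 6 bars.
6 (basic form) + 2 (extra statement) + 3 (internal expansion) = 11.

11 measures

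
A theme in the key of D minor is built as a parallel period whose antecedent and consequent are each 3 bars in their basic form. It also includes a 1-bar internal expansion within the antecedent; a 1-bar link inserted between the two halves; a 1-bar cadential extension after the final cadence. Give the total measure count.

9 measures

Basic parallel period: 3 + 3 = 6 bars.
6 (basic form) + 1 (internal expansion) + 1 (link) + 1 (cadential extension) = 9.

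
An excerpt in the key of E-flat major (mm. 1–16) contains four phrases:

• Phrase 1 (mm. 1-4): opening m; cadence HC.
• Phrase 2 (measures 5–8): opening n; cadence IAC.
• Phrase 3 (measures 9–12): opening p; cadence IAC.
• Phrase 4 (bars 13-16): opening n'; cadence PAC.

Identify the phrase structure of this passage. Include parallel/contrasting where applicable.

contrasting double period

Four phrases in two halves: the first half (mm. 1–8) ends with an imperfect authentic cadence, the second (mm. 9–16) with a perfect authentic cadence — a large antecedent–consequent pair, i.e. a double period.
Phrase 3 begins with different material from phrase 1, making it contrasting.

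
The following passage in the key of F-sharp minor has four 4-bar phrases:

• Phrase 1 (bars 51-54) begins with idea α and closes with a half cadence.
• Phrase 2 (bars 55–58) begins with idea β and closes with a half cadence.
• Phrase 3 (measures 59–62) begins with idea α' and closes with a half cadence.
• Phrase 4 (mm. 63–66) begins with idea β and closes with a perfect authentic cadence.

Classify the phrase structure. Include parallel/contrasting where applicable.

parallel double period

Four phrases in two halves: the first half (mm. 51–58) ends with a half cadence, the second (bars 59–66) with a perfect authentic cadence — a large antecedent–consequent pair, i.e. a double period.
Phrase 3 begins with the same material as phrase 1, making it parallel.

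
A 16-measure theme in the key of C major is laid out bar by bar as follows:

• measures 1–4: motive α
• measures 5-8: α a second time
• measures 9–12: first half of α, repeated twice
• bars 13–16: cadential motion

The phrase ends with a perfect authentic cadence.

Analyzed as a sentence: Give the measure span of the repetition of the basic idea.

measures 5–8

The presentation of a sentence is the basic idea (mm. 1–4) plus its repetition (bars 5-8); the repetition of the basic idea is therefore mm. 5–8.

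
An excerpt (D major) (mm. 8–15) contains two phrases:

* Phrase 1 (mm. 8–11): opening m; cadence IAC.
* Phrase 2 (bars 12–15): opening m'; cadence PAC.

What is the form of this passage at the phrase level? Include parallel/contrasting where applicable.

parallel period

Phrase 1 ends with an imperfect authentic cadence (weaker) and phrase 2 with a perfect authentic cadence (stronger): antecedent + consequent = a period.
The two phrases open with the same material (m / m'), so the period is parallel.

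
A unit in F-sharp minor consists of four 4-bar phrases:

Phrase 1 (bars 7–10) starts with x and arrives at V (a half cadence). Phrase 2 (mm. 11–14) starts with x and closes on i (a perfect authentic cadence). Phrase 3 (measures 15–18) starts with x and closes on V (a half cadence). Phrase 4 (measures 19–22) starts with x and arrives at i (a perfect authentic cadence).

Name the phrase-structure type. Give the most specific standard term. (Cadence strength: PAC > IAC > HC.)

repeated period

The cadence pattern HC–PAC–HC–PAC is weak–strong twice, and phrases 3–4 restate phrases 1–2: a period heard twice, not a double period (which would end weakly at phrase 2).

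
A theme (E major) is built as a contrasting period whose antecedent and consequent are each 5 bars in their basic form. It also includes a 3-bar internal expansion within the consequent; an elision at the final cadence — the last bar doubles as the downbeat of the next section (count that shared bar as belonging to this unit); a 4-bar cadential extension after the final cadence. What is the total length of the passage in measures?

Basic contrasting period: 5 + 5 = 10 bars.
10 (basic form) + 3 (internal expansion) + 4 (cadential extension) = 17.
The elision shares a bar with the next section but does not change this unit's count.

17 measures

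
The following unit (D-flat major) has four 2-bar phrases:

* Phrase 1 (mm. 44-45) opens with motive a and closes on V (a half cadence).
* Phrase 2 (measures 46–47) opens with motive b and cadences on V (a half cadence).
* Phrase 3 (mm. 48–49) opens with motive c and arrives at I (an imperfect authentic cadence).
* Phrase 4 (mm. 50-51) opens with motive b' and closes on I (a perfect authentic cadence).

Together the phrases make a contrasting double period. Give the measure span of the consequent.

In a double period the first pair of phrases (ending half cadence) is the large antecedent and the second pair (ending perfect authentic cadence) is the large consequent; the consequent is measures 48–51.

measures 48–51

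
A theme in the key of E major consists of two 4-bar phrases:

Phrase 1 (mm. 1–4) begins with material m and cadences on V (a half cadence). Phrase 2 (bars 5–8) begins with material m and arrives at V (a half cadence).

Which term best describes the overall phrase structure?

repeated phrase

Both phrases have the same opening (m) and the same cadence (half cadence): the second is a restatement, not a consequent, so this is a repeated phrase rather than a period.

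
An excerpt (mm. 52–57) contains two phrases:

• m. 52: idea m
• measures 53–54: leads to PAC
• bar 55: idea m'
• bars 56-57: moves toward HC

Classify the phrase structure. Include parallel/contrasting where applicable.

phrase group

The second phrase closes with a half cadence, which is not stronger than the first phrase's perfect authentic cadence; without a weak→strong cadential pair there is no antecedent–consequent relationship, so this is a phrase group rather than a period.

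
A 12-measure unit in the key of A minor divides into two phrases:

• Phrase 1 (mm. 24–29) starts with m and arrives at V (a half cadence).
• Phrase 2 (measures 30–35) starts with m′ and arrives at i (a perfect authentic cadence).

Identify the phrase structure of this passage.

Phrase 1 ends with a half cadence (weaker) and phrase 2 with a perfect authentic cadence (stronger): antecedent + consequent = a period.
The two phrases open with the same material (m / m′), so the period is parallel.

parallel period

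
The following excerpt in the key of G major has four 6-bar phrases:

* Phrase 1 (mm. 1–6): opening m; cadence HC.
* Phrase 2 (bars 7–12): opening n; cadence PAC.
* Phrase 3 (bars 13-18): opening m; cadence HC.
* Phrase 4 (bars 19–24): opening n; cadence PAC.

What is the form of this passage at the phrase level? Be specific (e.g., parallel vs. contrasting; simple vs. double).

The cadence pattern HC–PAC–HC–PAC is weak–strong twice, and phrases 3–4 restate phrases 1–2: a period heard twice, not a double period (which would end weakly at phrase 2).

repeated period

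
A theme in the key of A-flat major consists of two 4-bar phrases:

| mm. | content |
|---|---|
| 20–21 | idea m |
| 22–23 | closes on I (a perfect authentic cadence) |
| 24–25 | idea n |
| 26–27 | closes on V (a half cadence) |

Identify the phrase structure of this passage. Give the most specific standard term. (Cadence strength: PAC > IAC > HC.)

The second phrase closes with a half cadence, which is not stronger than the first phrase's perfect authentic cadence; without a weak→strong cadential pair there is no antecedent–consequent relationship, so this is a phrase group rather than a period.

phrase group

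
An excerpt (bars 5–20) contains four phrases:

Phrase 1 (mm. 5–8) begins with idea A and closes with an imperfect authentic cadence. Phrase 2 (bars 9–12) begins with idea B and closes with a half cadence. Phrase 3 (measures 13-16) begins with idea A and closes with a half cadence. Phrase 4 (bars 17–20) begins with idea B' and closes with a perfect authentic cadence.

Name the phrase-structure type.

parallel double period

Four phrases in two halves: the first half (bars 5–12) ends with a half cadence, the second (mm. 13-20) with a perfect authentic cadence — a large antecedent–consequent pair, i.e. a double period.
Phrase 3 begins with the same material as phrase 1, making it parallel.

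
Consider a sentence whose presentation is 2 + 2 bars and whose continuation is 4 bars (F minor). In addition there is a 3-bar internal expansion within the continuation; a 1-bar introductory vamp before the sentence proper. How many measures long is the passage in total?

Basic sentence: 2 + 2 + 4 = 8 bars.
8 (basic form) + 3 (internal expansion) + 1 (introduction) = 12.

12 measures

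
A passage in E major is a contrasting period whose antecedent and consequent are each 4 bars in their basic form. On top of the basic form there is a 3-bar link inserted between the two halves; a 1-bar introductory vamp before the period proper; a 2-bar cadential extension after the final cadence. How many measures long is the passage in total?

Basic contrasting period: 4 + 4 = 8 bars.
8 (basic form) + 3 (link) + 1 (introduction) + 2 (cadential extension) = 14.

14 measures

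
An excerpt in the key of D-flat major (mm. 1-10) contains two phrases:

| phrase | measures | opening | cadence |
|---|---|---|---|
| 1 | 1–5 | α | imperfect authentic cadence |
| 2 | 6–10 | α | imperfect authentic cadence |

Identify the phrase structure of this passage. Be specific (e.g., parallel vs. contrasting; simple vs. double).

Both phrases have the same opening (α) and the same cadence (imperfect authentic cadence): the second is a restatement, not a consequent, so this is a repeated phrase rather than a period.

repeated phrase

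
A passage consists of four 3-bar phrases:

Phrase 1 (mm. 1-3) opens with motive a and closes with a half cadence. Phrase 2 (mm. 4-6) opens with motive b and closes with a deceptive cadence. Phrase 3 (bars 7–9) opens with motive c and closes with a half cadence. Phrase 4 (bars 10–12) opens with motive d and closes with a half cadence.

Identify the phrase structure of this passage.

Phrase 4 ends with a half cadence, no stronger than phrase 2's deceptive cadence, so the four phrases do not form a double period; nor do phrases 3–4 duplicate 1–2, so it is not a repeated period. With no phrase reaching a conclusive cadence, the passage is a phrase group.

phrase group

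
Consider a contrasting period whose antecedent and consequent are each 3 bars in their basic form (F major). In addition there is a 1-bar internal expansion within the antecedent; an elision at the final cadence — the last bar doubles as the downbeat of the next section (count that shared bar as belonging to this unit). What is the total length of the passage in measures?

7 measures

Basic contrasting period: 3 + 3 = 6 bars.
6 (basic form) + 1 (internal expansion) = 7.
The elision shares a bar with the next section but does not change this unit's count.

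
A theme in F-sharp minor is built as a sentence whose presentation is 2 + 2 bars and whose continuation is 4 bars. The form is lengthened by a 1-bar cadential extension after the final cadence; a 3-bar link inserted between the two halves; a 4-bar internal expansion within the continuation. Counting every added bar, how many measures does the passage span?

16 measures

Basic sentence: 2 + 2 + 4 = 8 bars.
8 (basic form) + 1 (cadential extension) + 3 (link) + 4 (internal expansion) = 16.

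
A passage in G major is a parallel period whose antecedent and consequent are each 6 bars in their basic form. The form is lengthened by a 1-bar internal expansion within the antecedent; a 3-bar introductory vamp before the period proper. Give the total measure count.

16 measures

Basic parallel period: 6 + 6 = 12 bars.
12 (basic form) + 1 (internal expansion) + 3 (introduction) = 16.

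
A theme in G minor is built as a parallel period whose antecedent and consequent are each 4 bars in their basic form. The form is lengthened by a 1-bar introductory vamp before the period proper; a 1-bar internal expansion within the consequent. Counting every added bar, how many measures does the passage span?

Basic parallel period: 4 + 4 = 8 bars.
8 (basic form) + 1 (introduction) + 1 (internal expansion) = 10.

10 measures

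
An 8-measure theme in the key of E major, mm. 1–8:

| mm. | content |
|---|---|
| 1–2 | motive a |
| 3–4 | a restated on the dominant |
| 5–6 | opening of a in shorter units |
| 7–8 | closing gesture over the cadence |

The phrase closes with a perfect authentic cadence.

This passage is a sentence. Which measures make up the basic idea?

measures 1–2

The presentation of a sentence is the basic idea (bars 1-2) plus its repetition (measures 3-4); the basic idea is therefore bars 1-2.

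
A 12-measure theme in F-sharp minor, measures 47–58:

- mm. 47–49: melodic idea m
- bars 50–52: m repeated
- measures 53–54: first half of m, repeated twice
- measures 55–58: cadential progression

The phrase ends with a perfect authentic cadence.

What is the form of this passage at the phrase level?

Basic idea (measures 47-49) + its repetition (measures 50–52) form the presentation; fragmentation and cadence (mm. 53–58) form the continuation — the 12-bar whole is a sentence.

sentence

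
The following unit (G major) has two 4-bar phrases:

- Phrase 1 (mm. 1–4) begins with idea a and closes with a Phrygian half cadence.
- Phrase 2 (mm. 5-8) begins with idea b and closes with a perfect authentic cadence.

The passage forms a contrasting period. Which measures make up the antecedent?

The phrase ending with the weaker cadence (Phrygian half cadence) is the antecedent; the one ending more conclusively (perfect authentic cadence) is the consequent. The antecedent is measures 1–4.

measures 1–4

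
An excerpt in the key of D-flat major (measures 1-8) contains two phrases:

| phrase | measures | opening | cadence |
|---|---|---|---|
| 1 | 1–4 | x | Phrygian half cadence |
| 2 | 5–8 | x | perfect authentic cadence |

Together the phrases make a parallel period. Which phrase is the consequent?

The phrase ending with the weaker cadence (Phrygian half cadence) is the antecedent; the one ending more conclusively (perfect authentic cadence) is the consequent. The consequent is phrase 2.

phrase 2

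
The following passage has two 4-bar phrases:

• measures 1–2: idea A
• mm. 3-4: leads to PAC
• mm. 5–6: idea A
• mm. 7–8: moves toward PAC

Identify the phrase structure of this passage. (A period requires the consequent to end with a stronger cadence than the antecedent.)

repeated phrase

Both phrases have the same opening (A) and the same cadence (perfect authentic cadence): the second is a restatement, not a consequent, so this is a repeated phrase rather than a period.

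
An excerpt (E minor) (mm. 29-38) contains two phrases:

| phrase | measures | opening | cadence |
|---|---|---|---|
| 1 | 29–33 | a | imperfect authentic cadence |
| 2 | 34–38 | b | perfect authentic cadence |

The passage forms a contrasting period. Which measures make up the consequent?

measures 34–38

The antecedent is the phrase ending with the weaker cadence (imperfect authentic cadence, phrase 1) and the consequent the one ending more conclusively (perfect authentic cadence, phrase 2); the consequent is measures 34–38.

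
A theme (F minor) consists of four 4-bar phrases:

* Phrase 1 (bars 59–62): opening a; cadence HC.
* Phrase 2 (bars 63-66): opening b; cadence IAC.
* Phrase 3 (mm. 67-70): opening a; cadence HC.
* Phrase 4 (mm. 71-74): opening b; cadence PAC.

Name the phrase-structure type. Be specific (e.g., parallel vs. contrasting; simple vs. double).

Four phrases in two halves: the first half (bars 59–66) ends with an imperfect authentic cadence, the second (mm. 67–74) with a perfect authentic cadence — a large antecedent–consequent pair, i.e. a double period.
Phrase 3 begins with the same material as phrase 1, making it parallel.

parallel double period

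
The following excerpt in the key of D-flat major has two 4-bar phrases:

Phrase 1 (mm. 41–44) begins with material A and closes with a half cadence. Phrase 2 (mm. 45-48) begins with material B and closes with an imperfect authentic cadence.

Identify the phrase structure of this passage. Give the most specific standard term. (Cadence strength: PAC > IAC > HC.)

Phrase 1 ends with a half cadence (weaker) and phrase 2 with an imperfect authentic cadence (stronger): antecedent + consequent = a period.
The two phrases open with different material (A / B), so the period is contrasting.

contrasting period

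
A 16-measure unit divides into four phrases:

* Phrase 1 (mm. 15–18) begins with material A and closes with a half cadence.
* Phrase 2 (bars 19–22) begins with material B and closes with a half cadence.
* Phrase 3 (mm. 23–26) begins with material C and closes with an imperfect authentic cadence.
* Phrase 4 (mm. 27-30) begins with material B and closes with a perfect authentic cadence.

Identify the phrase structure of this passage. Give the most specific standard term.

contrasting double period

Four phrases in two halves: the first half (mm. 15-22) ends with a half cadence, the second (bars 23–30) with a perfect authentic cadence — a large antecedent–consequent pair, i.e. a double period.
Phrase 3 begins with different material from phrase 1, making it contrasting.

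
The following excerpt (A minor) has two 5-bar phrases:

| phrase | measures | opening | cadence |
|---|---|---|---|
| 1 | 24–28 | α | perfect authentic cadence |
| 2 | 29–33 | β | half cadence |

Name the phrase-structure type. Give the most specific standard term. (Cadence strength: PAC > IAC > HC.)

The second phrase closes with a half cadence, which is not stronger than the first phrase's perfect authentic cadence; without a weak→strong cadential pair there is no antecedent–consequent relationship, so this is a phrase group rather than a period.

phrase group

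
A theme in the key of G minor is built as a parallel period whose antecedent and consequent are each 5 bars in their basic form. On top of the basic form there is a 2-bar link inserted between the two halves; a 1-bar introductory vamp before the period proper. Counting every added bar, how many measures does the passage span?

13 measures

Basic parallel period: 5 + 5 = 10 bars.
10 (basic form) + 2 (link) + 1 (introduction) = 13.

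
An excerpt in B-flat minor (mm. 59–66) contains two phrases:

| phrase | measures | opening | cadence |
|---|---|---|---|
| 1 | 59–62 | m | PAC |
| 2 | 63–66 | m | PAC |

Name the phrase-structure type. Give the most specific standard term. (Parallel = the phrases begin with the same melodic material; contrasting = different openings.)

Both phrases have the same opening (m) and the same cadence (perfect authentic cadence): the second is a restatement, not a consequent, so this is a repeated phrase rather than a period.

repeated phrase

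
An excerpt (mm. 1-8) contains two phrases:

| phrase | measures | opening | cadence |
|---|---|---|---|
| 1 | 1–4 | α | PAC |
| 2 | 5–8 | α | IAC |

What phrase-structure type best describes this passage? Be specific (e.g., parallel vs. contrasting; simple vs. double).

The second phrase closes with an imperfect authentic cadence, which is not stronger than the first phrase's perfect authentic cadence; without a weak→strong cadential pair there is no antecedent–consequent relationship, so this is a phrase group rather than a period.

phrase group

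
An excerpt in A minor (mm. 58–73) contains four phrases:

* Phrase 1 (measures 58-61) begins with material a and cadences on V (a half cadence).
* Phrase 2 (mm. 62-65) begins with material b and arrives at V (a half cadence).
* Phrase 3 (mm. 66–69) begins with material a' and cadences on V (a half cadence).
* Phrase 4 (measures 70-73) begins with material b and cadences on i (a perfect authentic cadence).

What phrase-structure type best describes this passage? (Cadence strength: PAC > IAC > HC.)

Four phrases in two halves: the first half (mm. 58–65) ends with a half cadence, the second (measures 66–73) with a perfect authentic cadence — a large antecedent–consequent pair, i.e. a double period.
Phrase 3 begins with the same material as phrase 1, making it parallel.

parallel double period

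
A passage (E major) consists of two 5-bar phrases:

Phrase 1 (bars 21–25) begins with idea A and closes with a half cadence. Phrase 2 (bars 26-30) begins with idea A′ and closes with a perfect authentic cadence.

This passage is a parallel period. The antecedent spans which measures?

measures 21–25

The antecedent is the phrase ending with the weaker cadence (half cadence, phrase 1) and the consequent the one ending more conclusively (perfect authentic cadence, phrase 2); the antecedent is mm. 21–25.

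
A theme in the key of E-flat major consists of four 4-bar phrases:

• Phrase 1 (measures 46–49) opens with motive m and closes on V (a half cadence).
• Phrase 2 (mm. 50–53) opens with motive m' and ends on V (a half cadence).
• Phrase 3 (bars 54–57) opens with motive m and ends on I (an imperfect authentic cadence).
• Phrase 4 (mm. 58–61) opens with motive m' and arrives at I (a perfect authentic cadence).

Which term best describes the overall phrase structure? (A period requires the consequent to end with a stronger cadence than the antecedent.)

parallel double period

Four phrases in two halves: the first half (measures 46–53) ends with a half cadence, the second (measures 54-61) with a perfect authentic cadence — a large antecedent–consequent pair, i.e. a double period.
Phrase 3 begins with the same material as phrase 1, making it parallel.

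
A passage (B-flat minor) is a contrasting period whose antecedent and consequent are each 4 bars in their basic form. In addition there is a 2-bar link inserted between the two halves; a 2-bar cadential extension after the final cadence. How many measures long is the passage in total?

Basic contrasting period: 4 + 4 = 8 bars.
8 (basic form) + 2 (link) + 2 (cadential extension) = 12.

12 measures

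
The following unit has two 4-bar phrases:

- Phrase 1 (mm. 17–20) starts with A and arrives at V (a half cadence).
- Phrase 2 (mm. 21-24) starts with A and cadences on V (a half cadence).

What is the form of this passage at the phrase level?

repeated phrase

Both phrases have the same opening (A) and the same cadence (half cadence): the second is a restatement, not a consequent, so this is a repeated phrase rather than a period.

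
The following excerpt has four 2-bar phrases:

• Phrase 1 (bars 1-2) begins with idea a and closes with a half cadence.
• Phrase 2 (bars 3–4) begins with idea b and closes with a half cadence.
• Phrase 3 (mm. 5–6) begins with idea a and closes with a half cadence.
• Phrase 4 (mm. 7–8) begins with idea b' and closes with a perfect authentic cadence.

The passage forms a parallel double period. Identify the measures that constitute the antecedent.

measures 1–4

In a double period the four phrases pair into a large antecedent (phrases 1–2, ending half cadence) and a large consequent (phrases 3–4, ending perfect authentic cadence). The antecedent spans mm. 1–4.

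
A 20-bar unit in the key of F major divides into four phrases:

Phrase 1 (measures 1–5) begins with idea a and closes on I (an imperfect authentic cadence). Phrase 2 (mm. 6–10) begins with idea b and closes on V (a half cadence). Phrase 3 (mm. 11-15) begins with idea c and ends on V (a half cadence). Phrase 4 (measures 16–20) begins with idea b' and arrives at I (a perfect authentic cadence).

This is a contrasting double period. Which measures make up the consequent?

measures 11–20

In a double period the first pair of phrases (ending half cadence) is the large antecedent and the second pair (ending perfect authentic cadence) is the large consequent; the consequent is measures 11–20.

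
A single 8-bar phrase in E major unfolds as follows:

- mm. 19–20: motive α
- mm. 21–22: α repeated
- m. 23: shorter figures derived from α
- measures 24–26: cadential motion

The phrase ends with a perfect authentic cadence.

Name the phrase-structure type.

sentence

Basic idea (mm. 19–20) + its repetition (mm. 21–22) form the presentation; fragmentation and cadence (bars 23–26) form the continuation — the 8-bar whole is a sentence.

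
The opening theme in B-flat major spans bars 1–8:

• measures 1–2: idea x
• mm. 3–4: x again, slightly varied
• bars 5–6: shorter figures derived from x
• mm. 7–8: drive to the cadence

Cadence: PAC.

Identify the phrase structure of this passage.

sentence

Basic idea (bars 1-2) + its repetition (mm. 3-4) form the presentation; fragmentation and cadence (bars 5-8) form the continuation — the 8-bar whole is a sentence.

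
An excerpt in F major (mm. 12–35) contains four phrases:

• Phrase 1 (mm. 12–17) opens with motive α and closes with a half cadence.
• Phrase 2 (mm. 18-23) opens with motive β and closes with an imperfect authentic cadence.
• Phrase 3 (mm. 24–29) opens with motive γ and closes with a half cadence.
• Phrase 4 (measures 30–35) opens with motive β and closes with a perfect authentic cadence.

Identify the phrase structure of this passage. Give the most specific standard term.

Four phrases in two halves: the first half (mm. 12–23) ends with an imperfect authentic cadence, the second (mm. 24-35) with a perfect authentic cadence — a large antecedent–consequent pair, i.e. a double period.
Phrase 3 begins with different material from phrase 1, making it contrasting.

contrasting double period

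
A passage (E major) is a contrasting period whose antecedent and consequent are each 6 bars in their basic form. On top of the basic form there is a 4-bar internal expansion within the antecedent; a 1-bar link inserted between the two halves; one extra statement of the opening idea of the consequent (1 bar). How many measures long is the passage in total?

Basic contrasting period: 6 + 6 = 12 bars.
12 (basic form) + 4 (internal expansion) + 1 (link) + 1 (extra statement) = 18.

18 measures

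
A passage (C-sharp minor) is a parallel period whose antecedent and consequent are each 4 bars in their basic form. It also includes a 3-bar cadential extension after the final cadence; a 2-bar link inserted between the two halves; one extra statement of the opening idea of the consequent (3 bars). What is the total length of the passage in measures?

Basic parallel period: 4 + 4 = 8 bars.
8 (basic form) + 3 (cadential extension) + 2 (link) + 3 (extra statement) = 16.

16 measures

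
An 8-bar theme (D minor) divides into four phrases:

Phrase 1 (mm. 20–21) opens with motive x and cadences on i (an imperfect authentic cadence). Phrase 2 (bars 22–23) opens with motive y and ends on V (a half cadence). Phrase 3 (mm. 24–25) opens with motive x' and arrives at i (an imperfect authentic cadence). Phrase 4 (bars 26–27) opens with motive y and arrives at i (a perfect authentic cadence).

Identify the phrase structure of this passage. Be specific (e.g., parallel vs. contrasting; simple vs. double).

parallel double period

Four phrases in two halves: the first half (mm. 20–23) ends with a half cadence, the second (measures 24–27) with a perfect authentic cadence — a large antecedent–consequent pair, i.e. a double period.
Phrase 3 begins with the same material as phrase 1, making it parallel.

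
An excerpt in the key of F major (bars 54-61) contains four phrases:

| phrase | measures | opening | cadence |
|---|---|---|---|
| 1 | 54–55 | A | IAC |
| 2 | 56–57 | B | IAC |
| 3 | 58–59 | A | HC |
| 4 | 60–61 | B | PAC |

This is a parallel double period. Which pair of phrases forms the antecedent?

phrases 1 and 2

In a double period the first pair of phrases (ending imperfect authentic cadence) is the large antecedent and the second pair (ending perfect authentic cadence) is the large consequent; the antecedent is phrases 1 and 2.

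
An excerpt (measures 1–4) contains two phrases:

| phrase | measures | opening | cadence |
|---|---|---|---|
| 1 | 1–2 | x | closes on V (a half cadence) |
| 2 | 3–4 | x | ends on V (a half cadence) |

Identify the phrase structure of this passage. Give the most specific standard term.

repeated phrase

Both phrases have the same opening (x) and the same cadence (half cadence): the second is a restatement, not a consequent, so this is a repeated phrase rather than a period.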